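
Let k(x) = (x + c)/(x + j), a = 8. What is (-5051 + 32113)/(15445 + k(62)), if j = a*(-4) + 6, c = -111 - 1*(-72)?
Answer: 974232/556043 ≈ 1.7521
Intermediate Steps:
c = -39 (c = -111 + 72 = -39)
j = -26 (j = 8*(-4) + 6 = -32 + 6 = -26)
k(x) = (-39 + x)/(-26 + x) (k(x) = (x - 39)/(x - 26) = (-39 + x)/(-26 + x))
(-5051 + 32113)/(15445 + k(62)) = (-5051 + 32113)/(15445 + (-39 + 62)/(-26 + 62)) = 27062/(15445 + 23/36) = 27062/(556043/36) = 27062*(36/556043) = 974232/556043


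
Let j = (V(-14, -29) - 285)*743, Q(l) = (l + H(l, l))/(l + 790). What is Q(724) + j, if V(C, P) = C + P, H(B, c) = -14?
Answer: -184483573/757 ≈ -2.4370e+5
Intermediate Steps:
Q(l) = (-14 + l)/(790 + l) (Q(l) = (l - 14)/(l + 790) = (-14 + l)/(790 + l))
j = -243704 (j = ((-14 - 29) - 285)*743 = (-43 - 285)*743 = -328*743 = -243704)
Q(724) + j = (-14 + 724)/(790 + 724) - 243704 = 710/1514 - 243704 = (1/1514)*710 - 243704 = 355/757 - 243704 = -184483573/757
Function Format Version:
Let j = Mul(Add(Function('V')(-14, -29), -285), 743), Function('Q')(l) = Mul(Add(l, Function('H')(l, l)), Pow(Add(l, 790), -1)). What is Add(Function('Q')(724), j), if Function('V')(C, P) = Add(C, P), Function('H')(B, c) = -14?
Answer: Rational(-184483573, 757) ≈ -2.4370e+5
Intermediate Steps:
Function('Q')(l) = Mul(Pow(Add(790, l), -1), Add(-14, l)) (Function('Q')(l) = Mul(Add(l, -14), Pow(Add(l, 790), -1)) = Mul(Add(-14, l), Pow(Add(790, l), -1)) = Mul(Pow(Add(790, l), -1), Add(-14, l)))
j = -243704 (j = Mul(Add(Add(-14, -29), -285), 743) = Mul(Add(-43, -285), 743) = Mul(-328, 743) = -243704)
Add(Function('Q')(724), j) = Add(Mul(Pow(Add(790, 724), -1), Add(-14, 724)), -243704) = Add(Mul(Pow(1514, -1), 710), -243704) = Add(Mul(Rational(1, 1514), 710), -243704) = Add(Rational(355, 757), -243704) = Rational(-184483573, 757)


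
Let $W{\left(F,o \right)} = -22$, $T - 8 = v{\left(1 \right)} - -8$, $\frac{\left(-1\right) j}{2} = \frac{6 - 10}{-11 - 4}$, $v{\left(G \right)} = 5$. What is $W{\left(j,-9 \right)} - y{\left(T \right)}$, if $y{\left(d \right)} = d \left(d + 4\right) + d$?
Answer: $-568$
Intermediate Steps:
$j = - \frac{8}{15}$ ($j = - 2 \frac{6 - 10}{-11 - 4} = - 2 \left(- \frac{4}{-15}\right) = - 2 \left(\left(-4\right) \left(- \frac{1}{15}\right)\right) = \left(-2\right) \frac{4}{15} = - \frac{8}{15} \approx -0.53333$)
$T = 21$ ($T = 8 + \left(5 - -8\right) = 8 + \left(5 + 8\right) = 8 + 13 = 21$)
$y{\left(d \right)} = d + d \left(4 + d\right)$ ($y{\left(d \right)} = d \left(4 + d\right) + d = d + d \left(4 + d\right)$)
$W{\left(j,-9 \right)} - y{\left(T \right)} = -22 - 21 \left(5 + 21\right) = -22 - 21 \cdot 26 = -22 - 546 = -568$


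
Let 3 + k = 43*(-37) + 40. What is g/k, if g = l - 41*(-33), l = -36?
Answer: -439/518 ≈ -0.84749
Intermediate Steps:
g = 1317 (g = -36 - 41*(-33) = -36 + 1353 = 1317)
k = -1554 (k = -3 + (43*(-37) + 40) = -3 + (-1591 + 40) = -3 - 1551 = -1554)
g/k = 1317/(-1554) = 1317*(-1/1554) = -439/518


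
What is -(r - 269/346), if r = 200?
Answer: -68931/346 ≈ -199.22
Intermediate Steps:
-(r - 269/346) = -(200 - 269/346) = -1*68931/346 = -68931/346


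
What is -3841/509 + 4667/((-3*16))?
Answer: -2559871/24432 ≈ -104.78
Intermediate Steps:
-3841/509 + 4667/((-3*16)) = -3841*1/509 + 4667/(-48) = -3841/509 + 4667*(-1/48) = -3841/509 - 4667/48 = -2559871/24432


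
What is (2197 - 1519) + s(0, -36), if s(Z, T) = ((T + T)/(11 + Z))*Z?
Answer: 678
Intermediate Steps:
s(Z, T) = 2*T*Z/(11 + Z) (s(Z, T) = ((2*T)/(11 + Z))*Z = (2*T/(11 + Z))*Z = 2*T*Z/(11 + Z))
(2197 - 1519) + s(0, -36) = (2197 - 1519) + 2*(-36)*0/(11 + 0) = 678 + 2*(-36)*0/11 = 678 + 2*(-36)*0*(1/11) = 678 + 0 = 678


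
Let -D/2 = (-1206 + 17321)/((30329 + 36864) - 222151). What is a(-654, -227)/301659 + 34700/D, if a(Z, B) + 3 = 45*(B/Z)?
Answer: 11786775270315531/70649945542 ≈ 1.6683e+5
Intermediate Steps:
D = 16115/77479 (D = -2*(-1206 + 17321)/((30329 + 36864) - 222151) = -32230/(67193 - 222151) = -32230/(-154958) = -32230*(-1)/154958 = -2*(-16115/154958) = 16115/77479 ≈ 0.20799)
a(Z, B) = -3 + 45*B/Z (a(Z, B) = -3 + 45*(B/Z) = -3 + 45*B/Z)
a(-654, -227)/301659 + 34700/D = (-3 + 45*(-227)/(-654))/301659 + 34700/(16115/77479) = (-3 + 45*(-227)*(-1/654))*(1/301659) + 34700*(77479/16115) = (-3 + 3405/218)*(1/301659) + 537704260/3223 = (2751/218)*(1/301659) + 537704260/3223 = 917/21920554 + 537704260/3223 = 11786775270315531/70649945542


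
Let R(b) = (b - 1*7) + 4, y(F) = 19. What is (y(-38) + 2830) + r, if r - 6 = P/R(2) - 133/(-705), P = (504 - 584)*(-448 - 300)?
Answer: -40174292/705 ≈ -56985.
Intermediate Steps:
P = 59840 (P = -80*(-748) = 59840)
R(b) = -3 + b (R(b) = (b - 7) + 4 = (-7 + b) + 4 = -3 + b)
r = -42182837/705 (r = 6 + (59840/(-3 + 2) - 133/(-705)) = 6 + (59840/(-1) - 133*(-1/705)) = 6 + (59840*(-1) + 133/705) = 6 + (-59840 + 133/705) = 6 - 42187067/705 = -42182837/705 ≈ -59834.)
(y(-38) + 2830) + r = (19 + 2830) - 42182837/705 = 2849 - 42182837/705 = -40174292/705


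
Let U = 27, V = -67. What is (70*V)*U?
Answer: -126630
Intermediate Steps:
(70*V)*U = (70*(-67))*27 = -4690*27 = -126630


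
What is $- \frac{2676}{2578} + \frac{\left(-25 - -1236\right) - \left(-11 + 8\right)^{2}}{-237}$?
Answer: $- \frac{1866484}{305493} \approx -6.1097$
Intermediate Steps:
$- \frac{2676}{2578} + \frac{\left(-25 - -1236\right) - \left(-11 + 8\right)^{2}}{-237} = \left(-2676\right) \frac{1}{2578} + \left(\left(-25 + 1236\right) - \left(-3\right)^{2}\right) \left(- \frac{1}{237}\right) = - \frac{1338}{1289} + \left(1211 - 9\right) \left(- \frac{1}{237}\right) = - \frac{1338}{1289} + 1202 \left(- \frac{1}{237}\right) = - \frac{1338}{1289} - \frac{1202}{237} = - \frac{1866484}{305493}$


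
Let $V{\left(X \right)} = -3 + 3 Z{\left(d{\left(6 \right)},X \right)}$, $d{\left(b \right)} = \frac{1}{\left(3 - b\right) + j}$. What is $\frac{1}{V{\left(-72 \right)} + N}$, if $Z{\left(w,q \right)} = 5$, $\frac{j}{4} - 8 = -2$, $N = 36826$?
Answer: $\frac{1}{36838} \approx 2.7146 \cdot 10^{-5}$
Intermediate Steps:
$j = 24$ ($j = 32 + 4 \left(-2\right) = 32 - 8 = 24$)
$d{\left(b \right)} = \frac{1}{27 - b}$ ($d{\left(b \right)} = \frac{1}{\left(3 - b\right) + 24} = \frac{1}{27 - b}$)
$V{\left(X \right)} = 12$ ($V{\left(X \right)} = -3 + 3 \cdot 5 = -3 + 15 = 12$)
$\frac{1}{V{\left(-72 \right)} + N} = \frac{1}{12 + 36826} = \frac{1}{36838}$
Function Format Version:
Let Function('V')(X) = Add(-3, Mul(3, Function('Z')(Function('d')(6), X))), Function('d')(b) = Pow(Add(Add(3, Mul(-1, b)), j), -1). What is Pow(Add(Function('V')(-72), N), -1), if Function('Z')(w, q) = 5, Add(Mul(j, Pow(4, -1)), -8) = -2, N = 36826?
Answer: Rational(1, 36838) ≈ 2.7146e-5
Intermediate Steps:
j = 24 (j = Add(32, Mul(4, -2)) = Add(32, -8) = 24)
Function('d')(b) = Pow(Add(27, Mul(-1, b)), -1) (Function('d')(b) = Pow(Add(Add(3, Mul(-1, b)), 24), -1) = Pow(Add(27, Mul(-1, b)), -1))
Function('V')(X) = 12 (Function('V')(X) = Add(-3, Mul(3, 5)) = Add(-3, 15) = 12)
Pow(Add(Function('V')(-72), N), -1) = Pow(Add(12, 36826), -1) = Pow(36838, -1) = Rational(1, 36838)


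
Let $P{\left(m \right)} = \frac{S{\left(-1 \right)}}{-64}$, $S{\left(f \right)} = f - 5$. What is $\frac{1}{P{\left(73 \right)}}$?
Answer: $\frac{32}{3} \approx 10.667$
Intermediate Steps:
$S{\left(f \right)} = -5 + f$
$P{\left(m \right)} = \frac{3}{32}$ ($P{\left(m \right)} = \frac{-5 - 1}{-64} = \left(-6\right) \left(- \frac{1}{64}\right) = \frac{3}{32}$)
$\frac{1}{P{\left(73 \right)}} = \frac{1}{\frac{3}{32}} = \frac{32}{3}$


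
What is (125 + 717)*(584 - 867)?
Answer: -238286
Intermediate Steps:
(125 + 717)*(584 - 867) = 842*(-283) = -238286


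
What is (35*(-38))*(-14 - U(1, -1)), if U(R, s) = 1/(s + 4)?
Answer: 57190/3 ≈ 19063.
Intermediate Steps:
U(R, s) = 1/(4 + s)
(35*(-38))*(-14 - U(1, -1)) = (35*(-38))*(-14 - 1/(4 - 1)) = -1330*(-14 - 1/3) = -1330*(-43/3) = 57190/3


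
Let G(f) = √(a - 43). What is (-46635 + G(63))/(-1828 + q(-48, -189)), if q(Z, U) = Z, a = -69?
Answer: 46635/1876 - I*√7/469 ≈ 24.859 - 0.0056413*I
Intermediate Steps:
G(f) = 4*I*√7 (G(f) = √(-69 - 43) = √(-112) = 4*I*√7)
(-46635 + G(63))/(-1828 + q(-48, -189)) = (-46635 + 4*I*√7)/(-1828 - 48) = (-46635 + 4*I*√7)/(-1876) = (-46635 + 4*I*√7)*(-1/1876) = 46635/1876 - I*√7/469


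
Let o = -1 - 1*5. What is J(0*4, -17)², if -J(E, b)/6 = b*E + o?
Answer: 1296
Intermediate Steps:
o = -6 (o = -1 - 5 = -6)
J(E, b) = 36 - 6*E*b (J(E, b) = -6*(b*E - 6) = -6*(E*b - 6) = -6*(-6 + E*b) = 36 - 6*E*b)
J(0*4, -17)² = (36 - 6*0*4*(-17))² = (36 - 6*0*(-17))² = (36 + 0)² = 36² = 1296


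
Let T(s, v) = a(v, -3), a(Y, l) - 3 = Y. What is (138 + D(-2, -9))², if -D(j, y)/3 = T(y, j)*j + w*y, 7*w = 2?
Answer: 1127844/49 ≈ 23017.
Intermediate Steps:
w = 2/7 (w = (⅐)*2 = 2/7 ≈ 0.28571)
a(Y, l) = 3 + Y
T(s, v) = 3 + v
D(j, y) = -6*y/7 - 3*j*(3 + j) (D(j, y) = -3*((3 + j)*j + 2*y/7) = -3*(j*(3 + j) + 2*y/7) = -3*(2*y/7 + j*(3 + j)) = -6*y/7 - 3*j*(3 + j))
(138 + D(-2, -9))² = (138 + (-6/7*(-9) - 3*(-2)*(3 - 2)))² = (138 + (54/7 - 3*(-2)*1))² = (138 + (54/7 + 6))² = (138 + 96/7)² = (1062/7)² = 1127844/49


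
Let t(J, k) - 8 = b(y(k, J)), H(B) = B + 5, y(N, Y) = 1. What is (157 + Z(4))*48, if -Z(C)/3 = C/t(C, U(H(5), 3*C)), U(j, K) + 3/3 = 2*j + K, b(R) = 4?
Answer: 7488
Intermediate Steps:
H(B) = 5 + B
U(j, K) = -1 + K + 2*j (U(j, K) = -1 + (2*j + K) = -1 + (K + 2*j) = -1 + K + 2*j)
t(J, k) = 12 (t(J, k) = 8 + 4 = 12)
Z(C) = -C/4 (Z(C) = -3*C/12 = -C/4)
(157 + Z(4))*48 = (157 - 1/4*4)*48 = (157 - 1)*48 = 156*48 = 7488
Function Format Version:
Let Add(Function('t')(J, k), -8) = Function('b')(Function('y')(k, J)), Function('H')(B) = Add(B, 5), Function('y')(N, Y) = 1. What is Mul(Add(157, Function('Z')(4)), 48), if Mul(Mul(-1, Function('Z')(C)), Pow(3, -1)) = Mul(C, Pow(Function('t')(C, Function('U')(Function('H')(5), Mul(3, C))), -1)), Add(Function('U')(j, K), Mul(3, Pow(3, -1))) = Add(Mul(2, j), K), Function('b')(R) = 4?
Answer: 7488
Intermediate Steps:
Function('H')(B) = Add(5, B)
Function('U')(j, K) = Add(-1, K, Mul(2, j)) (Function('U')(j, K) = Add(-1, Add(Mul(2, j), K)) = Add(-1, Add(K, Mul(2, j))) = Add(-1, K, Mul(2, j)))
Function('t')(J, k) = 12 (Function('t')(J, k) = Add(8, 4) = 12)
Function('Z')(C) = Mul(Rational(-1, 4), C) (Function('Z')(C) = Mul(-3, Mul(C, Pow(12, -1))) = Mul(-3, Mul(C, Rational(1, 12))) = Mul(-3, Mul(Rational(1, 12), C)) = Mul(Rational(-1, 4), C))
Mul(Add(157, Function('Z')(4)), 48) = Mul(Add(157, Mul(Rational(-1, 4), 4)), 48) = Mul(Add(157, -1), 48) = Mul(156, 48) = 7488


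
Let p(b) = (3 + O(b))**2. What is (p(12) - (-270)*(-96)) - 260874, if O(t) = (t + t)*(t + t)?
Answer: 48447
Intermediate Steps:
O(t) = 4*t**2 (O(t) = (2*t)*(2*t) = 4*t**2)
p(b) = (3 + 4*b**2)**2
(p(12) - (-270)*(-96)) - 260874 = ((3 + 4*12**2)**2 - (-270)*(-96)) - 260874 = ((3 + 4*144)**2 - 270*96) - 260874 = ((3 + 576)**2 - 25920) - 260874 = (579**2 - 25920) - 260874 = (335241 - 25920) - 260874 = 309321 - 260874 = 48447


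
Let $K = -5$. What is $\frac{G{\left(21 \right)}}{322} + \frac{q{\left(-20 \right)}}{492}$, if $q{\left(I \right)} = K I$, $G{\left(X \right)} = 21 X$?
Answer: $\frac{8899}{5658} \approx 1.5728$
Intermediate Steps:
$q{\left(I \right)} = - 5 I$
$\frac{G{\left(21 \right)}}{322} + \frac{q{\left(-20 \right)}}{492} = \frac{21 \cdot 21}{322} + \frac{\left(-5\right) \left(-20\right)}{492} = 441 \cdot \frac{1}{322} + 100 \cdot \frac{1}{492} = \frac{63}{46} + \frac{25}{123} = \frac{8899}{5658}$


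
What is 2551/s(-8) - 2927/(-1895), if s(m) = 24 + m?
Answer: 4880977/30320 ≈ 160.98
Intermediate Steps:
2551/s(-8) - 2927/(-1895) = 2551/(24 - 8) - 2927/(-1895) = 2551/16 - 2927*(-1/1895) = 2551*(1/16) + 2927/1895 = 2551/16 + 2927/1895 = 4880977/30320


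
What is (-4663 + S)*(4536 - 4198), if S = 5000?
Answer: 113906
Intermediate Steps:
(-4663 + S)*(4536 - 4198) = (-4663 + 5000)*(4536 - 4198) = 337*338 = 113906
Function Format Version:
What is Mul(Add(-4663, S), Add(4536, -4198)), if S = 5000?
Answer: 113906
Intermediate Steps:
Mul(Add(-4663, S), Add(4536, -4198)) = Mul(Add(-4663, 5000), Add(4536, -4198)) = Mul(337, 338) = 113906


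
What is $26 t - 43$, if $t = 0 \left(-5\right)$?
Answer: $-43$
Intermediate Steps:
$t = 0$
$26 t - 43 = 26 \cdot 0 - 43 = 0 - 43 = -43$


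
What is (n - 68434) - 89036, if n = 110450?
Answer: -47020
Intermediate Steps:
(n - 68434) - 89036 = (110450 - 68434) - 89036 = 42016 - 89036 = -47020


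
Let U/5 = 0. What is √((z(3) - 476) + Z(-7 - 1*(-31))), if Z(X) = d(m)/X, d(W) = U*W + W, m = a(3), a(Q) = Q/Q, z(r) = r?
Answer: I*√68106/12 ≈ 21.748*I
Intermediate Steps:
U = 0 (U = 5*0 = 0)
a(Q) = 1
m = 1
d(W) = W (d(W) = 0*W + W = 0 + W = W)
Z(X) = 1/X
√((z(3) - 476) + Z(-7 - 1*(-31))) = √((3 - 476) + 1/(-7 - 1*(-31))) = √(-473 + 1/(-7 + 31)) = √(-473 + 1/24) = √(-11351/24) = I*√68106/12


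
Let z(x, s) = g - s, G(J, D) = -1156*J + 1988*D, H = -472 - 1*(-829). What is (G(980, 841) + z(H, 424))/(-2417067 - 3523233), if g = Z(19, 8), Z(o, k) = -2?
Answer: -89767/990050 ≈ -0.090669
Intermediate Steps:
H = 357 (H = -472 + 829 = 357)
g = -2
z(x, s) = -2 - s
(G(980, 841) + z(H, 424))/(-2417067 - 3523233) = ((-1156*980 + 1988*841) + (-2 - 1*424))/(-2417067 - 3523233) = ((-1132880 + 1671908) + (-2 - 424))/(-5940300) = (539028 - 426)*(-1/5940300) = 538602*(-1/5940300) = -89767/990050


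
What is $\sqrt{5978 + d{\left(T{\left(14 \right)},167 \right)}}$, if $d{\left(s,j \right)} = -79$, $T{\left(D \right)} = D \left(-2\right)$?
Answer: $\sqrt{5899} \approx 76.805$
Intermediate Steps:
$T{\left(D \right)} = - 2 D$
$\sqrt{5978 + d{\left(T{\left(14 \right)},167 \right)}} = \sqrt{5978 - 79} = \sqrt{5899}$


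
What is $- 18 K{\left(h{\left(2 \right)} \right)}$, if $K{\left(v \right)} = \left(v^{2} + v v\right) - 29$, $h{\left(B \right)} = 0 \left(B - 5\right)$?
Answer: $522$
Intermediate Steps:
$h{\left(B \right)} = 0$ ($h{\left(B \right)} = 0 \left(-5 + B\right) = 0$)
$K{\left(v \right)} = -29 + 2 v^{2}$ ($K{\left(v \right)} = \left(v^{2} + v^{2}\right) - 29 = 2 v^{2} - 29 = -29 + 2 v^{2}$)
$- 18 K{\left(h{\left(2 \right)} \right)} = - 18 \left(-29 + 2 \cdot 0^{2}\right) = - 18 \left(-29 + 2 \cdot 0\right) = - 18 \left(-29 + 0\right) = \left(-18\right) \left(-29\right) = 522$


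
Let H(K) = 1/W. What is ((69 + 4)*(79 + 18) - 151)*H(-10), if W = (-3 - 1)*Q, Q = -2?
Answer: 3465/4 ≈ 866.25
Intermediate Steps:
W = 8 (W = (-3 - 1)*(-2) = -4*(-2) = 8)
H(K) = ⅛ (H(K) = 1/8 = ⅛)
((69 + 4)*(79 + 18) - 151)*H(-10) = ((69 + 4)*(79 + 18) - 151)*(⅛) = (73*97 - 151)*(⅛) = (7081 - 151)*(⅛) = 6930*(⅛) = 3465/4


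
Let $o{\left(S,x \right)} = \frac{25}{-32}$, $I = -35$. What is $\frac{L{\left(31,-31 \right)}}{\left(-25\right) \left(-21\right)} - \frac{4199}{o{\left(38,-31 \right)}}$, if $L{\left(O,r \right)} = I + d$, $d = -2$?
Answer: $\frac{2821691}{525} \approx 5374.6$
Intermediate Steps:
$L{\left(O,r \right)} = -37$ ($L{\left(O,r \right)} = -35 - 2 = -37$)
$o{\left(S,x \right)} = - \frac{25}{32}$ ($o{\left(S,x \right)} = 25 \left(- \frac{1}{32}\right) = - \frac{25}{32}$)
$\frac{L{\left(31,-31 \right)}}{\left(-25\right) \left(-21\right)} - \frac{4199}{o{\left(38,-31 \right)}} = - \frac{37}{\left(-25\right) \left(-21\right)} - \frac{4199}{- \frac{25}{32}} = - \frac{37}{525} - - \frac{134368}{25} = \left(-37\right) \frac{1}{525} + \frac{134368}{25} = - \frac{37}{525} + \frac{134368}{25} = \frac{2821691}{525}$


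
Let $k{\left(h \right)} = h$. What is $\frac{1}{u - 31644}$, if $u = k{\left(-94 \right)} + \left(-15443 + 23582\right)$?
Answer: $- \frac{1}{23599} \approx -4.2375 \cdot 10^{-5}$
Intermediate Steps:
$u = 8045$ ($u = -94 + \left(-15443 + 23582\right) = -94 + 8139 = 8045$)
$\frac{1}{u - 31644} = \frac{1}{8045 - 31644} = \frac{1}{-23599} = - \frac{1}{23599}$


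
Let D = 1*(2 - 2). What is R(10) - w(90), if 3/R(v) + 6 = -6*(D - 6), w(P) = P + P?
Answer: -1799/10 ≈ -179.90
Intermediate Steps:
D = 0 (D = 1*0 = 0)
w(P) = 2*P
R(v) = 1/10 (R(v) = 3/(-6 - 6*(0 - 6)) = 3/(-6 - 6*(-6)) = 3/(-6 + 36) = 3/30 = 3*(1/30) = 1/10)
R(10) - w(90) = 1/10 - 2*90 = 1/10 - 1*180 = 1/10 - 180 = -1799/10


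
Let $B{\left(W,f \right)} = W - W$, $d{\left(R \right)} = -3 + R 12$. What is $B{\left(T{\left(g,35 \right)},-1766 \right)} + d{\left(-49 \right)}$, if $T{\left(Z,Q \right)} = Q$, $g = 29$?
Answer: $-591$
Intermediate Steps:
$d{\left(R \right)} = -3 + 12 R$
$B{\left(W,f \right)} = 0$
$B{\left(T{\left(g,35 \right)},-1766 \right)} + d{\left(-49 \right)} = 0 + \left(-3 + 12 \left(-49\right)\right) = 0 - 591 = -591$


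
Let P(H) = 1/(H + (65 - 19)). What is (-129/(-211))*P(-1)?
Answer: 43/3165 ≈ 0.013586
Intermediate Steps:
P(H) = 1/(46 + H) (P(H) = 1/(H + 46) = 1/(46 + H))
(-129/(-211))*P(-1) = (-129/(-211))/(46 - 1) = -129*(-1/211)/45 = (129/211)*(1/45) = 43/3165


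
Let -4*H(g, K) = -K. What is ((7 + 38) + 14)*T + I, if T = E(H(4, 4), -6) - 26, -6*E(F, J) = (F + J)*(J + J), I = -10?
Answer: -2134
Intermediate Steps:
H(g, K) = K/4 (H(g, K) = -(-1)*K/4 = K/4)
E(F, J) = -J*(F + J)/3 (E(F, J) = -(F + J)*(J + J)/6 = -(F + J)*2*J/6 = -J*(F + J)/3)
T = -36 (T = -⅓*(-6)*((¼)*4 - 6) - 26 = -⅓*(-6)*(1 - 6) - 26 = -⅓*(-6)*(-5) - 26 = -10 - 26 = -36)
((7 + 38) + 14)*T + I = ((7 + 38) + 14)*(-36) - 10 = (45 + 14)*(-36) - 10 = 59*(-36) - 10 = -2124 - 10 = -2134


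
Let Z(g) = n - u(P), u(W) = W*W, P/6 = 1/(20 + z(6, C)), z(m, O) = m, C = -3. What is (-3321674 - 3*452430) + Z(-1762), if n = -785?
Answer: -790877590/169 ≈ -4.6798e+6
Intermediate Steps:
P = 3/13 (P = 6/(20 + 6) = 6/26 = 6*(1/26) = 3/13 ≈ 0.23077)
u(W) = W²
Z(g) = -132674/169 (Z(g) = -785 - (3/13)² = -785 - 1*9/169 = -785 - 9/169 = -132674/169)
(-3321674 - 3*452430) + Z(-1762) = (-3321674 - 3*452430) - 132674/169 = (-3321674 - 1357290) - 132674/169 = -4678964 - 132674/169 = -790877590/169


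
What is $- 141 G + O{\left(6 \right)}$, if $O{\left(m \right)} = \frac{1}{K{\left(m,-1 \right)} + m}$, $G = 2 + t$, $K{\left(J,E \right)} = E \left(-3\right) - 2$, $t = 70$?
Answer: $- \frac{71063}{7} \approx -10152.0$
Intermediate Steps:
$K{\left(J,E \right)} = -2 - 3 E$ ($K{\left(J,E \right)} = - 3 E - 2 = -2 - 3 E$)
$G = 72$ ($G = 2 + 70 = 72$)
$O{\left(m \right)} = \frac{1}{1 + m}$ ($O{\left(m \right)} = \frac{1}{\left(-2 - -3\right) + m} = \frac{1}{\left(-2 + 3\right) + m} = \frac{1}{1 + m}$)
$- 141 G + O{\left(6 \right)} = \left(-141\right) 72 + \frac{1}{1 + 6} = -10152 + \frac{1}{7} = - \frac{71063}{7}$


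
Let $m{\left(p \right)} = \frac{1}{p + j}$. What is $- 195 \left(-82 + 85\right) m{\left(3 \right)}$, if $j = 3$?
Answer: $- \frac{195}{2} \approx -97.5$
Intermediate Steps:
$m{\left(p \right)} = \frac{1}{3 + p}$ ($m{\left(p \right)} = \frac{1}{p + 3} = \frac{1}{3 + p}$)
$- 195 \left(-82 + 85\right) m{\left(3 \right)} = \frac{\left(-195\right) \left(-82 + 85\right)}{3 + 3} = \frac{\left(-195\right) 3}{6} = \left(-585\right) \frac{1}{6} = - \frac{195}{2}$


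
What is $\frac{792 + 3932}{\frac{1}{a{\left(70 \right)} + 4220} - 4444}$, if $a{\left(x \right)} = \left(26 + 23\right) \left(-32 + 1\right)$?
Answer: $- \frac{12759524}{12003243} \approx -1.063$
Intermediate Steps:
$a{\left(x \right)} = -1519$ ($a{\left(x \right)} = 49 \left(-31\right) = -1519$)
$\frac{792 + 3932}{\frac{1}{a{\left(70 \right)} + 4220} - 4444} = \frac{792 + 3932}{\frac{1}{-1519 + 4220} - 4444} = \frac{4724}{\frac{1}{2701} - 4444} = \frac{4724}{- \frac{12003243}{2701}} = 4724 \left(- \frac{2701}{12003243}\right) = - \frac{12759524}{12003243}$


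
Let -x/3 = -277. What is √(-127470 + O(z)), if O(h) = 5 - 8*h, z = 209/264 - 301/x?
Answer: I*√88024730370/831 ≈ 357.03*I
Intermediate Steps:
x = 831 (x = -3*(-277) = 831)
z = 2855/6648 (z = 209/264 - 301/831 = 209*(1/264) - 301*1/831 = 19/24 - 301/831 = 2855/6648 ≈ 0.42945)
√(-127470 + O(z)) = √(-127470 + (5 - 8*2855/6648)) = √(-127470 + (5 - 2855/831)) = √(-127470 + 1300/831) = √(-105926270/831) = I*√88024730370/831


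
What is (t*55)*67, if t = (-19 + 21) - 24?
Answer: -81070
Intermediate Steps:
t = -22 (t = 2 - 24 = -22)
(t*55)*67 = -22*55*67 = -1210*67 = -81070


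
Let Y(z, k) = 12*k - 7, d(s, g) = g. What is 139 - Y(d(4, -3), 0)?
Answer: 146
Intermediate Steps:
Y(z, k) = -7 + 12*k
139 - Y(d(4, -3), 0) = 139 - (-7 + 12*0) = 139 - (-7 + 0) = 139 - 1*(-7) = 139 + 7 = 146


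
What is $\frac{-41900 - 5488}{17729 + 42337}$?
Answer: $- \frac{7898}{10011} \approx -0.78893$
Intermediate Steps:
$\frac{-41900 - 5488}{17729 + 42337} = - \frac{47388}{60066} = \left(-47388\right) \frac{1}{60066} = - \frac{7898}{10011}$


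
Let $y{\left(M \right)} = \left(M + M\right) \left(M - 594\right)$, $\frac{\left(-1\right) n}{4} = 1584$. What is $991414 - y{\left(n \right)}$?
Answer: $-86825546$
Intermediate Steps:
$n = -6336$ ($n = \left(-4\right) 1584 = -6336$)
$y{\left(M \right)} = 2 M \left(-594 + M\right)$
$991414 - y{\left(n \right)} = 991414 - 2 \left(-6336\right) \left(-594 - 6336\right) = 991414 - 2 \left(-6336\right) \left(-6930\right) = 991414 - 87816960 = -86825546$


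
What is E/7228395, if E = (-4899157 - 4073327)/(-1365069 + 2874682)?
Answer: -103132/125426196105 ≈ -8.2225e-7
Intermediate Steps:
E = -8972484/1509613 ≈ -5.9436
E/7228395 = -8972484/1509613/7228395 = -8972484/1509613*1/7228395 = -103132/125426196105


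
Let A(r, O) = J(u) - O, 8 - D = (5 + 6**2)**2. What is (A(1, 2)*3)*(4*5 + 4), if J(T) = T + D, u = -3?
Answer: -120816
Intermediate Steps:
D = -1673 (D = 8 - (5 + 6**2)**2 = 8 - (5 + 36)**2 = 8 - 1*41**2 = 8 - 1*1681 = 8 - 1681 = -1673)
J(T) = -1673 + T (J(T) = T - 1673 = -1673 + T)
A(r, O) = -1676 - O (A(r, O) = (-1673 - 3) - O = -1676 - O)
(A(1, 2)*3)*(4*5 + 4) = ((-1676 - 1*2)*3)*(4*5 + 4) = ((-1676 - 2)*3)*(20 + 4) = -1678*3*24 = -5034*24 = -120816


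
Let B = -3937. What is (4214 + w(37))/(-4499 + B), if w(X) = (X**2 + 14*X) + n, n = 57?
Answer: -3079/4218 ≈ -0.72997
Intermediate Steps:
w(X) = 57 + X**2 + 14*X (w(X) = (X**2 + 14*X) + 57 = 57 + X**2 + 14*X)
(4214 + w(37))/(-4499 + B) = (4214 + (57 + 37**2 + 14*37))/(-4499 - 3937) = (4214 + (57 + 1369 + 518))/(-8436) = (4214 + 1944)*(-1/8436) = 6158*(-1/8436) = -3079/4218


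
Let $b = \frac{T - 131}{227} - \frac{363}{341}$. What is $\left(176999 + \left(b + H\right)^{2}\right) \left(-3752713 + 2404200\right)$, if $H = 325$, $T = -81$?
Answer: $- \frac{18786451567036249475}{49519369} \approx -3.7938 \cdot 10^{11}$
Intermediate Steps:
$b = - \frac{14063}{7037}$ ($b = \frac{-81 - 131}{227} - \frac{363}{341} = \left(-81 - 131\right) \frac{1}{227} - \frac{33}{31} = \left(-212\right) \frac{1}{227} - \frac{33}{31} = - \frac{212}{227} - \frac{33}{31} = - \frac{14063}{7037} \approx -1.9984$)
$\left(176999 + \left(b + H\right)^{2}\right) \left(-3752713 + 2404200\right) = \left(176999 + \left(- \frac{14063}{7037} + 325\right)^{2}\right) \left(-3752713 + 2404200\right) = \left(176999 + \left(\frac{2272962}{7037}\right)^{2}\right) \left(-1348513\right) = \left(176999 + \frac{5166356253444}{49519369}\right) \left(-1348513\right) = \frac{13931235047075}{49519369} \left(-1348513\right) = - \frac{18786451567036249475}{49519369}$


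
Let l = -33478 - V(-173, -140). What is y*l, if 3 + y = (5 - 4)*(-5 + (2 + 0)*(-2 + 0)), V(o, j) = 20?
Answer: 401976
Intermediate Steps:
y = -12 (y = -3 + (5 - 4)*(-5 + (2 + 0)*(-2 + 0)) = -3 + 1*(-5 + 2*(-2)) = -3 + 1*(-5 - 4) = -3 + 1*(-9) = -3 - 9 = -12)
l = -33498 (l = -33478 - 1*20 = -33478 - 20 = -33498)
y*l = -12*(-33498) = 401976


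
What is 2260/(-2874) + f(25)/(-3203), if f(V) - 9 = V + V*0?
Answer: -3668248/4602711 ≈ -0.79698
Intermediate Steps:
f(V) = 9 + V (f(V) = 9 + (V + V*0) = 9 + (V + 0) = 9 + V)
2260/(-2874) + f(25)/(-3203) = 2260/(-2874) + (9 + 25)/(-3203) = 2260*(-1/2874) + 34*(-1/3203) = -1130/1437 - 34/3203 = -3668248/4602711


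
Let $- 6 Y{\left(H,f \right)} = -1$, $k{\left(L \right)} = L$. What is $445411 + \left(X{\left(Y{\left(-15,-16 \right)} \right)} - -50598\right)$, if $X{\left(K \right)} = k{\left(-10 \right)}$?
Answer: $495999$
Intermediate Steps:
$Y{\left(H,f \right)} = \frac{1}{6}$ ($Y{\left(H,f \right)} = \left(- \frac{1}{6}\right) \left(-1\right) = \frac{1}{6}$)
$X{\left(K \right)} = -10$
$445411 + \left(X{\left(Y{\left(-15,-16 \right)} \right)} - -50598\right) = 445411 - -50588 = 445411 + \left(-10 + 50598\right) = 445411 + 50588 = 495999$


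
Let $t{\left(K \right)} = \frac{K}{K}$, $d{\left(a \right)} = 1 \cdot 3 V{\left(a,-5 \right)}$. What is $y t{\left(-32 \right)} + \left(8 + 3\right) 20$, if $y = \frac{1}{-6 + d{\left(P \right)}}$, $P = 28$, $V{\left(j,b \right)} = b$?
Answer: $\frac{4619}{21} \approx 219.95$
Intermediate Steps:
$d{\left(a \right)} = -15$ ($d{\left(a \right)} = 1 \cdot 3 \left(-5\right) = 3 \left(-5\right) = -15$)
$y = - \frac{1}{21}$ ($y = \frac{1}{-6 - 15} = \frac{1}{-21} = - \frac{1}{21} \approx -0.047619$)
$t{\left(K \right)} = 1$
$y t{\left(-32 \right)} + \left(8 + 3\right) 20 = \left(- \frac{1}{21}\right) 1 + \left(8 + 3\right) 20 = - \frac{1}{21} + 11 \cdot 20 = - \frac{1}{21} + 220 = \frac{4619}{21}$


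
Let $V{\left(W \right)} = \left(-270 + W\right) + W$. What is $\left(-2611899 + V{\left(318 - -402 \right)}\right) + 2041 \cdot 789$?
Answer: $-1000380$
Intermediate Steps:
$V{\left(W \right)} = -270 + 2 W$
$\left(-2611899 + V{\left(318 - -402 \right)}\right) + 2041 \cdot 789 = \left(-2611899 - \left(270 - 2 \left(318 - -402\right)\right)\right) + 2041 \cdot 789 = \left(-2611899 - \left(270 - 2 \left(318 + 402\right)\right)\right) + 1610349 = \left(-2611899 + \left(-270 + 2 \cdot 720\right)\right) + 1610349 = \left(-2611899 + \left(-270 + 1440\right)\right) + 1610349 = \left(-2611899 + 1170\right) + 1610349 = -2610729 + 1610349 = -1000380$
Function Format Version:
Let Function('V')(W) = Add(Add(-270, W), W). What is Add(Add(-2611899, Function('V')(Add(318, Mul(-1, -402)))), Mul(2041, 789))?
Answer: -1000380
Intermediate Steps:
Function('V')(W) = Add(-270, Mul(2, W))
Add(Add(-2611899, Function('V')(Add(318, Mul(-1, -402)))), Mul(2041, 789)) = Add(Add(-2611899, Add(-270, Mul(2, Add(318, Mul(-1, -402))))), Mul(2041, 789)) = Add(Add(-2611899, Add(-270, Mul(2, Add(318, 402)))), 1610349) = Add(Add(-2611899, Add(-270, Mul(2, 720))), 1610349) = Add(Add(-2611899, Add(-270, 1440)), 1610349) = Add(Add(-2611899, 1170), 1610349) = Add(-2610729, 1610349) = -1000380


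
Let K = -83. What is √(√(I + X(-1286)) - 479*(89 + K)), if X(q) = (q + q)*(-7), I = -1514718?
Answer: √(-2874 + I*√1496714) ≈ 11.17 + 54.761*I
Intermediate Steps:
X(q) = -14*q (X(q) = (2*q)*(-7) = -14*q)
√(√(I + X(-1286)) - 479*(89 + K)) = √(√(-1514718 - 14*(-1286)) - 479*(89 - 83)) = √(√(-1514718 + 18004) - 479*6) = √(√(-1496714) - 2874) = √(I*√1496714 - 2874) = √(-2874 + I*√1496714)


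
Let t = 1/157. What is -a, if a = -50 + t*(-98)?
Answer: 7948/157 ≈ 50.624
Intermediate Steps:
t = 1/157 ≈ 0.0063694
a = -7948/157 (a = -50 + (1/157)*(-98) = -50 - 98/157 = -7948/157 ≈ -50.624)
-a = -1*(-7948/157) = 7948/157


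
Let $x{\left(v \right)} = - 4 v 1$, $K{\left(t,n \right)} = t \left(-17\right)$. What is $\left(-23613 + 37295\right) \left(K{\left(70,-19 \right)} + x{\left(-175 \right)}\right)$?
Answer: $-6704180$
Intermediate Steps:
$K{\left(t,n \right)} = - 17 t$
$x{\left(v \right)} = - 4 v$
$\left(-23613 + 37295\right) \left(K{\left(70,-19 \right)} + x{\left(-175 \right)}\right) = \left(-23613 + 37295\right) \left(\left(-17\right) 70 - -700\right) = 13682 \left(-1190 + 700\right) = 13682 \left(-490\right) = -6704180$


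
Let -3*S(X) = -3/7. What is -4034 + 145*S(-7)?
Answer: -28093/7 ≈ -4013.3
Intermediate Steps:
S(X) = 1/7 (S(X) = -(-1)/7 = -1/3*(-3/7) = 1/7)
-4034 + 145*S(-7) = -4034 + 145*(1/7) = -4034 + 145/7 = -28093/7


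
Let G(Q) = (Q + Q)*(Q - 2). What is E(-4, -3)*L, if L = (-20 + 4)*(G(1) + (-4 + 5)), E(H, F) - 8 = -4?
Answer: 64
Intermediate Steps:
E(H, F) = 4 (E(H, F) = 8 - 4 = 4)
G(Q) = 2*Q*(-2 + Q) (G(Q) = (2*Q)*(-2 + Q) = 2*Q*(-2 + Q))
L = 16 (L = (-20 + 4)*(2*1*(-2 + 1) + (-4 + 5)) = -16*(2*1*(-1) + 1) = -16*(-2 + 1) = -16*(-1) = 16)
E(-4, -3)*L = 4*16 = 64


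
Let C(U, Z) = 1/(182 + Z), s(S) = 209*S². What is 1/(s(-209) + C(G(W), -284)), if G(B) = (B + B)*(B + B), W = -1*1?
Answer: 102/931191557 ≈ 1.0954e-7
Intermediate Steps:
W = -1
G(B) = 4*B² (G(B) = (2*B)*(2*B) = 4*B²)
1/(s(-209) + C(G(W), -284)) = 1/(209*(-209)² + 1/(182 - 284)) = 1/(209*43681 + 1/(-102)) = 1/(9129329 - 1/102) = 1/(931191557/102) = 102/931191557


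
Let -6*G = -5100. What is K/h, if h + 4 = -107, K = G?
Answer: -850/111 ≈ -7.6577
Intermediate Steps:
G = 850 (G = -1/6*(-5100) = 850)
K = 850
h = -111 (h = -4 - 107 = -111)
K/h = 850/(-111) = 850*(-1/111) = -850/111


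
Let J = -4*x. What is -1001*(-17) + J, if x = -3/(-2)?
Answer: 17011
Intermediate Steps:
x = 3/2 (x = -3*(-1/2) = 3/2 ≈ 1.5000)
J = -6 (J = -4*3/2 = -6)
-1001*(-17) + J = -1001*(-17) - 6 = -143*(-119) - 6 = 17017 - 6 = 17011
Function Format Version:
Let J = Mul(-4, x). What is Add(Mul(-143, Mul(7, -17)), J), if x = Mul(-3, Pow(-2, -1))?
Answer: 17011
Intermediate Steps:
x = Rational(3, 2) (x = Mul(-3, Rational(-1, 2)) = Rational(3, 2) ≈ 1.5000)
J = -6 (J = Mul(-4, Rational(3, 2)) = -6)
Add(Mul(-143, Mul(7, -17)), J) = Add(Mul(-143, Mul(7, -17)), -6) = Add(Mul(-143, -119), -6) = Add(17017, -6) = 17011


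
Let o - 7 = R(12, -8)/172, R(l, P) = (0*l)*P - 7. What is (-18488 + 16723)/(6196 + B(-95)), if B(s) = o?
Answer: -303580/1066909 ≈ -0.28454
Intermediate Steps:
R(l, P) = -7 (R(l, P) = 0*P - 7 = 0 - 7 = -7)
o = 1197/172 (o = 7 - 7/172 = 1197/172 ≈ 6.9593)
B(s) = 1197/172
(-18488 + 16723)/(6196 + B(-95)) = (-18488 + 16723)/(6196 + 1197/172) = -1765/1066909/172 = -1765*172/1066909 = -303580/1066909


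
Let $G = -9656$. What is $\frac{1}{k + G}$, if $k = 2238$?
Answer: $- \frac{1}{7418} \approx -0.00013481$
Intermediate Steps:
$\frac{1}{k + G} = \frac{1}{2238 - 9656} = \frac{1}{-7418} = - \frac{1}{7418}$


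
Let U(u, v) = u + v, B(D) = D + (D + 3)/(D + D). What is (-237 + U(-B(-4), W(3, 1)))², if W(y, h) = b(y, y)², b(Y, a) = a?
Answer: 3214849/64 ≈ 50232.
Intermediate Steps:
W(y, h) = y²
B(D) = D + (3 + D)/(2*D) (B(D) = D + (3 + D)/((2*D)) = D + (3 + D)*(1/(2*D)) = D + (3 + D)/(2*D))
(-237 + U(-B(-4), W(3, 1)))² = (-237 + (-(½ - 4 + (3/2)/(-4)) + 3²))² = (-237 + (-(½ - 4 + (3/2)*(-¼)) + 9))² = (-237 + (-(½ - 4 - 3/8) + 9))² = (-237 + (-1*(-31/8) + 9))² = (-237 + (31/8 + 9))² = (-237 + 103/8)² = (-1793/8)² = 3214849/64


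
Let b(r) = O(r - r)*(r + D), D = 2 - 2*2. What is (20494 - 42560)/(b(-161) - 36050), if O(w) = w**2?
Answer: 11033/18025 ≈ 0.61209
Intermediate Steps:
D = -2 (D = 2 - 4 = -2)
b(r) = 0 (b(r) = (r - r)**2*(r - 2) = 0**2*(-2 + r) = 0*(-2 + r) = 0)
(20494 - 42560)/(b(-161) - 36050) = (20494 - 42560)/(0 - 36050) = -22066/(-36050) = -22066*(-1/36050) = 11033/18025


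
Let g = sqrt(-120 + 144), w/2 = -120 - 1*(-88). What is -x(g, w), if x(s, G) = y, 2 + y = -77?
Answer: 79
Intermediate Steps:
w = -64 (w = 2*(-120 - 1*(-88)) = 2*(-120 + 88) = 2*(-32) = -64)
g = 2*sqrt(6) (g = sqrt(24) = 2*sqrt(6) ≈ 4.8990)
y = -79 (y = -2 - 77 = -79)
x(s, G) = -79
-x(g, w) = -1*(-79) = 79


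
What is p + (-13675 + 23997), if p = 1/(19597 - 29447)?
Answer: 101671699/9850 ≈ 10322.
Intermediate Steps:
p = -1/9850 (p = 1/(-9850) = -1/9850 ≈ -0.00010152)
p + (-13675 + 23997) = -1/9850 + (-13675 + 23997) = -1/9850 + 10322 = 101671699/9850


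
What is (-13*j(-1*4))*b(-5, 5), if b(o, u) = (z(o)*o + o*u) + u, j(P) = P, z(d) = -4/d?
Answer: -1248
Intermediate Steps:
b(o, u) = -4 + u + o*u (b(o, u) = ((-4/o)*o + o*u) + u = (-4 + o*u) + u = -4 + u + o*u)
(-13*j(-1*4))*b(-5, 5) = (-(-13)*4)*(-4 + 5 - 5*5) = (-13*(-4))*(-4 + 5 - 25) = 52*(-24) = -1248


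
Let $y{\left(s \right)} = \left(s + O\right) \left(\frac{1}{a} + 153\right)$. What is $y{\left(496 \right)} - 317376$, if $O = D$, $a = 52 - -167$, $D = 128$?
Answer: $- \frac{16198784}{73} \approx -2.219 \cdot 10^{5}$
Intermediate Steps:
$a = 219$ ($a = 52 + 167 = 219$)
$O = 128$
$y{\left(s \right)} = \frac{4289024}{219} + \frac{33508 s}{219}$ ($y{\left(s \right)} = \left(s + 128\right) \left(\frac{1}{219} + 153\right) = \left(128 + s\right) \left(\frac{1}{219} + 153\right) = \left(128 + s\right) \frac{33508}{219} = \frac{4289024}{219} + \frac{33508 s}{219}$)
$y{\left(496 \right)} - 317376 = \left(\frac{4289024}{219} + \frac{33508}{219} \cdot 496\right) - 317376 = \left(\frac{4289024}{219} + \frac{16619968}{219}\right) - 317376 = \frac{6969664}{73} - 317376 = - \frac{16198784}{73}$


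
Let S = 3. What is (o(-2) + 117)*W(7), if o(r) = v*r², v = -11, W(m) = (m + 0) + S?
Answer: 730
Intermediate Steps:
W(m) = 3 + m (W(m) = (m + 0) + 3 = m + 3 = 3 + m)
o(r) = -11*r²
(o(-2) + 117)*W(7) = (-11*(-2)² + 117)*(3 + 7) = (-11*4 + 117)*10 = (-44 + 117)*10 = 73*10 = 730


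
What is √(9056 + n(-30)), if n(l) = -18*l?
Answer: 2*√2399 ≈ 97.959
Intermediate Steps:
√(9056 + n(-30)) = √(9056 - 18*(-30)) = √(9056 + 540) = √9596 = 2*√2399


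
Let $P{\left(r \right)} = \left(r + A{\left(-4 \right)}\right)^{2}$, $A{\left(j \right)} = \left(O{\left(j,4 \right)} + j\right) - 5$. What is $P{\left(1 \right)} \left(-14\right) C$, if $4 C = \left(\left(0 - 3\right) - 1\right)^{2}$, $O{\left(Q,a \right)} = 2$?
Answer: $-2016$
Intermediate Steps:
$A{\left(j \right)} = -3 + j$ ($A{\left(j \right)} = \left(2 + j\right) - 5 = -3 + j$)
$P{\left(r \right)} = \left(-7 + r\right)^{2}$ ($P{\left(r \right)} = \left(r - 7\right)^{2} = \left(-7 + r\right)^{2}$)
$C = 4$ ($C = \frac{\left(\left(0 - 3\right) - 1\right)^{2}}{4} = \frac{\left(-3 - 1\right)^{2}}{4} = \frac{\left(-4\right)^{2}}{4} = \frac{1}{4} \cdot 16 = 4$)
$P{\left(1 \right)} \left(-14\right) C = \left(-7 + 1\right)^{2} \left(-14\right) 4 = \left(-6\right)^{2} \left(-14\right) 4 = 36 \left(-14\right) 4 = \left(-504\right) 4 = -2016$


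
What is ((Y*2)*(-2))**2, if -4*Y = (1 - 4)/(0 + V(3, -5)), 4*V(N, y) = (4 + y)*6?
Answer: 4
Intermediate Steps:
V(N, y) = 6 + 3*y/2 (V(N, y) = ((4 + y)*6)/4 = (24 + 6*y)/4 = 6 + 3*y/2)
Y = -1/2 (Y = -(1 - 4)/(4*(0 + (6 + (3/2)*(-5)))) = -(-3)/(4*(0 + (6 - 15/2))) = -(-3)/(4*(0 - 3/2)) = -(-3)/(4*(-3/2)) = -(-3)*(-2)/(4*3) = -1/4*2 = -1/2 ≈ -0.50000)
((Y*2)*(-2))**2 = (-1/2*2*(-2))**2 = (-1*(-2))**2 = 2**2 = 4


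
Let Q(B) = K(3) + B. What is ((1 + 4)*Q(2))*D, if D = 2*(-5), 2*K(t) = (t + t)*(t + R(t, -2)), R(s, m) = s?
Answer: -1000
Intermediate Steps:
K(t) = 2*t² (K(t) = ((t + t)*(t + t))/2 = ((2*t)*(2*t))/2 = (4*t²)/2 = 2*t²)
Q(B) = 18 + B (Q(B) = 2*3² + B = 2*9 + B = 18 + B)
D = -10
((1 + 4)*Q(2))*D = ((1 + 4)*(18 + 2))*(-10) = (5*20)*(-10) = 100*(-10) = -1000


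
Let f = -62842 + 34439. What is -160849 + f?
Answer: -189252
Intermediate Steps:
f = -28403
-160849 + f = -160849 - 28403 = -189252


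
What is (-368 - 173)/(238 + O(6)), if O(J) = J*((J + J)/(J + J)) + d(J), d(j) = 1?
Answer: -541/245 ≈ -2.2082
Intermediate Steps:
O(J) = 1 + J (O(J) = J*((J + J)/(J + J)) + 1 = J*((2*J)/((2*J))) + 1 = J*((2*J)*(1/(2*J))) + 1 = J*1 + 1 = J + 1 = 1 + J)
(-368 - 173)/(238 + O(6)) = (-368 - 173)/(238 + (1 + 6)) = -541/(238 + 7) = -541/245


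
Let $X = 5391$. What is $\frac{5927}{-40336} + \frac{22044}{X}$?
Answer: $\frac{285738109}{72483792} \approx 3.9421$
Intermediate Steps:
$\frac{5927}{-40336} + \frac{22044}{X} = \frac{5927}{-40336} + \frac{22044}{5391} = 5927 \left(- \frac{1}{40336}\right) + 22044 \cdot \frac{1}{5391} = - \frac{5927}{40336} + \frac{7348}{1797} = \frac{285738109}{72483792}$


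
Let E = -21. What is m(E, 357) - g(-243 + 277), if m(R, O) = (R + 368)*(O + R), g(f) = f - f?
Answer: 116592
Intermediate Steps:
g(f) = 0
m(R, O) = (368 + R)*(O + R)
m(E, 357) - g(-243 + 277) = ((-21)² + 368*357 + 368*(-21) + 357*(-21)) - 1*0 = (441 + 131376 - 7728 - 7497) + 0 = 116592 + 0 = 116592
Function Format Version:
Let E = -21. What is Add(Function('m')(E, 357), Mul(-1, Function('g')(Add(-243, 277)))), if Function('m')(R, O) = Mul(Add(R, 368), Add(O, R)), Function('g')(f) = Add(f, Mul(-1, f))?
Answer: 116592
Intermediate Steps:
Function('g')(f) = 0
Function('m')(R, O) = Mul(Add(368, R), Add(O, R))
Add(Function('m')(E, 357), Mul(-1, Function('g')(Add(-243, 277)))) = Add(Add(Pow(-21, 2), Mul(368, 357), Mul(368, -21), Mul(357, -21)), Mul(-1, 0)) = Add(Add(441, 131376, -7728, -7497), 0) = Add(116592, 0) = 116592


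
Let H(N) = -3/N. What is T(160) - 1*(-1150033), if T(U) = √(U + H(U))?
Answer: 1150033 + √255970/40 ≈ 1.1500e+6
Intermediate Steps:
T(U) = √(U - 3/U)
T(160) - 1*(-1150033) = √(160 - 3/160) - 1*(-1150033) = √(160 - 3*1/160) + 1150033 = √(160 - 3/160) + 1150033 = √(25597/160) + 1150033 = √255970/40 + 1150033 = 1150033 + √255970/40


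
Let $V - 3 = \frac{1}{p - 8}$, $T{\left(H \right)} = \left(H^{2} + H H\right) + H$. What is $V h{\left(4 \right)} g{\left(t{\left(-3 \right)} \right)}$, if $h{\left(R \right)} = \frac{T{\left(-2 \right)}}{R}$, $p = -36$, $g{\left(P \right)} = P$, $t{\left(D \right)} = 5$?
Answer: $\frac{1965}{88} \approx 22.33$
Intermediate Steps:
$T{\left(H \right)} = H + 2 H^{2}$ ($T{\left(H \right)} = \left(H^{2} + H^{2}\right) + H = 2 H^{2} + H = H + 2 H^{2}$)
$V = \frac{131}{44}$ ($V = 3 + \frac{1}{-36 - 8} = 3 + \frac{1}{-44} = 3 - \frac{1}{44} = \frac{131}{44} \approx 2.9773$)
$h{\left(R \right)} = \frac{6}{R}$ ($h{\left(R \right)} = \frac{\left(-2\right) \left(1 + 2 \left(-2\right)\right)}{R} = \frac{\left(-2\right) \left(1 - 4\right)}{R} = \frac{\left(-2\right) \left(-3\right)}{R} = \frac{6}{R}$)
$V h{\left(4 \right)} g{\left(t{\left(-3 \right)} \right)} = \frac{131 \cdot \frac{6}{4}}{44} \cdot 5 = \frac{131 \cdot 6 \cdot \frac{1}{4}}{44} \cdot 5 = \frac{131}{44} \cdot \frac{3}{2} \cdot 5 = \frac{393}{88} \cdot 5 = \frac{1965}{88}$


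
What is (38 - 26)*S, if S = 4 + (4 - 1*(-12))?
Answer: 240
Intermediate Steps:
S = 20 (S = 4 + (4 + 12) = 4 + 16 = 20)
(38 - 26)*S = (38 - 26)*20 = 12*20 = 240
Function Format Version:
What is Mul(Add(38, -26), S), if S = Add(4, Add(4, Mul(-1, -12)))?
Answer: 240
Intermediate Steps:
S = 20 (S = Add(4, Add(4, 12)) = Add(4, 16) = 20)
Mul(Add(38, -26), S) = Mul(Add(38, -26), 20) = Mul(12, 20) = 240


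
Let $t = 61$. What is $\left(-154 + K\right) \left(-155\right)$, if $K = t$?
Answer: $14415$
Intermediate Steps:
$K = 61$
$\left(-154 + K\right) \left(-155\right) = \left(-154 + 61\right) \left(-155\right) = \left(-93\right) \left(-155\right) = 14415$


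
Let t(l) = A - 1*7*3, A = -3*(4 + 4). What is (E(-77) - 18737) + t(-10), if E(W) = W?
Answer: -18859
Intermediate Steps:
A = -24 (A = -3*8 = -24)
t(l) = -45 (t(l) = -24 - 1*7*3 = -24 - 7*3 = -24 - 21 = -45)
(E(-77) - 18737) + t(-10) = (-77 - 18737) - 45 = -18814 - 45 = -18859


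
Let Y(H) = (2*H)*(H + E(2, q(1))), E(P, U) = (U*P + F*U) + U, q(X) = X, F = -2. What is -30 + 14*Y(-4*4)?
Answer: 6690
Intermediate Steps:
E(P, U) = -U + P*U (E(P, U) = (U*P - 2*U) + U = (P*U - 2*U) + U = (-2*U + P*U) + U = -U + P*U)
Y(H) = 2*H*(1 + H) (Y(H) = (2*H)*(H + 1*(-1 + 2)) = (2*H)*(H + 1*1) = (2*H)*(H + 1) = (2*H)*(1 + H) = 2*H*(1 + H))
-30 + 14*Y(-4*4) = -30 + 14*(2*(-4*4)*(1 - 4*4)) = -30 + 14*(2*(-16)*(1 - 16)) = -30 + 14*(2*(-16)*(-15)) = -30 + 14*480 = -30 + 6720 = 6690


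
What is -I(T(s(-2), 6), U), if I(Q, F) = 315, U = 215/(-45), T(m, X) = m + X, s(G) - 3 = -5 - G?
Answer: -315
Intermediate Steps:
s(G) = -2 - G (s(G) = 3 + (-5 - G) = -2 - G)
T(m, X) = X + m
U = -43/9 (U = 215*(-1/45) = -43/9 ≈ -4.7778)
-I(T(s(-2), 6), U) = -1*315 = -315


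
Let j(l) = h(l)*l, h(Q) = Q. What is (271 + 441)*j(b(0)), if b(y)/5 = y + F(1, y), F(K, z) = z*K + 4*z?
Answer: 0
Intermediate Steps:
F(K, z) = 4*z + K*z (F(K, z) = K*z + 4*z = 4*z + K*z)
b(y) = 30*y (b(y) = 5*(y + y*(4 + 1)) = 5*(y + y*5) = 5*(y + 5*y) = 5*(6*y) = 30*y)
j(l) = l² (j(l) = l*l = l²)
(271 + 441)*j(b(0)) = (271 + 441)*(30*0)² = 712*0² = 712*0 = 0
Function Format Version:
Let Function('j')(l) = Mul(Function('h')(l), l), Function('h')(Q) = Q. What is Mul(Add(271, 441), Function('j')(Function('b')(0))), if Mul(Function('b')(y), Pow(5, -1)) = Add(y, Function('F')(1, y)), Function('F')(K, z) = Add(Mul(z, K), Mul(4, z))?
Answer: 0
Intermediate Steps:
Function('F')(K, z) = Add(Mul(4, z), Mul(K, z)) (Function('F')(K, z) = Add(Mul(K, z), Mul(4, z)) = Add(Mul(4, z), Mul(K, z)))
Function('b')(y) = Mul(30, y) (Function('b')(y) = Mul(5, Add(y, Mul(y, Add(4, 1)))) = Mul(5, Add(y, Mul(y, 5))) = Mul(5, Add(y, Mul(5, y))) = Mul(5, Mul(6, y)) = Mul(30, y))
Function('j')(l) = Pow(l, 2) (Function('j')(l) = Mul(l, l) = Pow(l, 2))
Mul(Add(271, 441), Function('j')(Function('b')(0))) = Mul(Add(271, 441), Pow(Mul(30, 0), 2)) = Mul(712, Pow(0, 2)) = Mul(712, 0) = 0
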